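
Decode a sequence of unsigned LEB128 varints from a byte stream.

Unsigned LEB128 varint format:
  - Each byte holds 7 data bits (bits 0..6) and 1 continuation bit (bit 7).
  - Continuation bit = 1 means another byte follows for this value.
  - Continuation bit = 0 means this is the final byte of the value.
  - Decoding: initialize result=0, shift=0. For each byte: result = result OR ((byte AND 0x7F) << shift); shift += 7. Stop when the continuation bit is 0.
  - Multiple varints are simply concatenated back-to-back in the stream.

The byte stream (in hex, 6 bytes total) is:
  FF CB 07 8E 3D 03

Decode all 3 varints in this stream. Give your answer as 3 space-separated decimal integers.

Answer: 124415 7822 3

Derivation:
  byte[0]=0xFF cont=1 payload=0x7F=127: acc |= 127<<0 -> acc=127 shift=7
  byte[1]=0xCB cont=1 payload=0x4B=75: acc |= 75<<7 -> acc=9727 shift=14
  byte[2]=0x07 cont=0 payload=0x07=7: acc |= 7<<14 -> acc=124415 shift=21 [end]
Varint 1: bytes[0:3] = FF CB 07 -> value 124415 (3 byte(s))
  byte[3]=0x8E cont=1 payload=0x0E=14: acc |= 14<<0 -> acc=14 shift=7
  byte[4]=0x3D cont=0 payload=0x3D=61: acc |= 61<<7 -> acc=7822 shift=14 [end]
Varint 2: bytes[3:5] = 8E 3D -> value 7822 (2 byte(s))
  byte[5]=0x03 cont=0 payload=0x03=3: acc |= 3<<0 -> acc=3 shift=7 [end]
Varint 3: bytes[5:6] = 03 -> value 3 (1 byte(s))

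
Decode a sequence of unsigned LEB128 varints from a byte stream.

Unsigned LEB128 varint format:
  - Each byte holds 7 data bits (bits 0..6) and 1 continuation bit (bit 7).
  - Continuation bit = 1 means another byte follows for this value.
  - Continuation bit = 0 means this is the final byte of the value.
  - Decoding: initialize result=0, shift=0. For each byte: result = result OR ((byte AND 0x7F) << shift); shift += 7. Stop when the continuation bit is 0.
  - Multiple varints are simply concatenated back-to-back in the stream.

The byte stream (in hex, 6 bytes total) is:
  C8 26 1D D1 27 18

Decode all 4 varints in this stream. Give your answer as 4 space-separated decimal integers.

  byte[0]=0xC8 cont=1 payload=0x48=72: acc |= 72<<0 -> acc=72 shift=7
  byte[1]=0x26 cont=0 payload=0x26=38: acc |= 38<<7 -> acc=4936 shift=14 [end]
Varint 1: bytes[0:2] = C8 26 -> value 4936 (2 byte(s))
  byte[2]=0x1D cont=0 payload=0x1D=29: acc |= 29<<0 -> acc=29 shift=7 [end]
Varint 2: bytes[2:3] = 1D -> value 29 (1 byte(s))
  byte[3]=0xD1 cont=1 payload=0x51=81: acc |= 81<<0 -> acc=81 shift=7
  byte[4]=0x27 cont=0 payload=0x27=39: acc |= 39<<7 -> acc=5073 shift=14 [end]
Varint 3: bytes[3:5] = D1 27 -> value 5073 (2 byte(s))
  byte[5]=0x18 cont=0 payload=0x18=24: acc |= 24<<0 -> acc=24 shift=7 [end]
Varint 4: bytes[5:6] = 18 -> value 24 (1 byte(s))

Answer: 4936 29 5073 24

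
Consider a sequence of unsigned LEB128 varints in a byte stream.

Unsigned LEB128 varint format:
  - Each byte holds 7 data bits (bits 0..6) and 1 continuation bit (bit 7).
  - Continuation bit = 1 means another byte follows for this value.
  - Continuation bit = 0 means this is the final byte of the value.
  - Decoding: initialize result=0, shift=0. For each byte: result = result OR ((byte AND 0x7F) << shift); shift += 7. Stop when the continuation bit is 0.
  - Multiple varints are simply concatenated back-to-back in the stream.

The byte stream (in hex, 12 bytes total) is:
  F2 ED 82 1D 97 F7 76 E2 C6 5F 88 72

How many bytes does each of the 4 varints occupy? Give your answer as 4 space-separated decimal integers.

Answer: 4 3 3 2

Derivation:
  byte[0]=0xF2 cont=1 payload=0x72=114: acc |= 114<<0 -> acc=114 shift=7
  byte[1]=0xED cont=1 payload=0x6D=109: acc |= 109<<7 -> acc=14066 shift=14
  byte[2]=0x82 cont=1 payload=0x02=2: acc |= 2<<14 -> acc=46834 shift=21
  byte[3]=0x1D cont=0 payload=0x1D=29: acc |= 29<<21 -> acc=60864242 shift=28 [end]
Varint 1: bytes[0:4] = F2 ED 82 1D -> value 60864242 (4 byte(s))
  byte[4]=0x97 cont=1 payload=0x17=23: acc |= 23<<0 -> acc=23 shift=7
  byte[5]=0xF7 cont=1 payload=0x77=119: acc |= 119<<7 -> acc=15255 shift=14
  byte[6]=0x76 cont=0 payload=0x76=118: acc |= 118<<14 -> acc=1948567 shift=21 [end]
Varint 2: bytes[4:7] = 97 F7 76 -> value 1948567 (3 byte(s))
  byte[7]=0xE2 cont=1 payload=0x62=98: acc |= 98<<0 -> acc=98 shift=7
  byte[8]=0xC6 cont=1 payload=0x46=70: acc |= 70<<7 -> acc=9058 shift=14
  byte[9]=0x5F cont=0 payload=0x5F=95: acc |= 95<<14 -> acc=1565538 shift=21 [end]
Varint 3: bytes[7:10] = E2 C6 5F -> value 1565538 (3 byte(s))
  byte[10]=0x88 cont=1 payload=0x08=8: acc |= 8<<0 -> acc=8 shift=7
  byte[11]=0x72 cont=0 payload=0x72=114: acc |= 114<<7 -> acc=14600 shift=14 [end]
Varint 4: bytes[10:12] = 88 72 -> value 14600 (2 byte(s))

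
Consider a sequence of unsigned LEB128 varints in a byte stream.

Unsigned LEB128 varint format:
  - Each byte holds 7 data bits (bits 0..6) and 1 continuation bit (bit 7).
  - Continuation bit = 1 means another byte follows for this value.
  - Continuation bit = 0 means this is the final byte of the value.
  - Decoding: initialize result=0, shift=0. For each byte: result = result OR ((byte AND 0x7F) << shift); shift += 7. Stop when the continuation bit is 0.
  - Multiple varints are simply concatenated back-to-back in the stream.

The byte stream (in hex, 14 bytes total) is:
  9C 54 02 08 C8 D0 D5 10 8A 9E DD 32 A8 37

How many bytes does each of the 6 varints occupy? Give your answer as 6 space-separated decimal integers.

  byte[0]=0x9C cont=1 payload=0x1C=28: acc |= 28<<0 -> acc=28 shift=7
  byte[1]=0x54 cont=0 payload=0x54=84: acc |= 84<<7 -> acc=10780 shift=14 [end]
Varint 1: bytes[0:2] = 9C 54 -> value 10780 (2 byte(s))
  byte[2]=0x02 cont=0 payload=0x02=2: acc |= 2<<0 -> acc=2 shift=7 [end]
Varint 2: bytes[2:3] = 02 -> value 2 (1 byte(s))
  byte[3]=0x08 cont=0 payload=0x08=8: acc |= 8<<0 -> acc=8 shift=7 [end]
Varint 3: bytes[3:4] = 08 -> value 8 (1 byte(s))
  byte[4]=0xC8 cont=1 payload=0x48=72: acc |= 72<<0 -> acc=72 shift=7
  byte[5]=0xD0 cont=1 payload=0x50=80: acc |= 80<<7 -> acc=10312 shift=14
  byte[6]=0xD5 cont=1 payload=0x55=85: acc |= 85<<14 -> acc=1402952 shift=21
  byte[7]=0x10 cont=0 payload=0x10=16: acc |= 16<<21 -> acc=34957384 shift=28 [end]
Varint 4: bytes[4:8] = C8 D0 D5 10 -> value 34957384 (4 byte(s))
  byte[8]=0x8A cont=1 payload=0x0A=10: acc |= 10<<0 -> acc=10 shift=7
  byte[9]=0x9E cont=1 payload=0x1E=30: acc |= 30<<7 -> acc=3850 shift=14
  byte[10]=0xDD cont=1 payload=0x5D=93: acc |= 93<<14 -> acc=1527562 shift=21
  byte[11]=0x32 cont=0 payload=0x32=50: acc |= 50<<21 -> acc=106385162 shift=28 [end]
Varint 5: bytes[8:12] = 8A 9E DD 32 -> value 106385162 (4 byte(s))
  byte[12]=0xA8 cont=1 payload=0x28=40: acc |= 40<<0 -> acc=40 shift=7
  byte[13]=0x37 cont=0 payload=0x37=55: acc |= 55<<7 -> acc=7080 shift=14 [end]
Varint 6: bytes[12:14] = A8 37 -> value 7080 (2 byte(s))

Answer: 2 1 1 4 4 2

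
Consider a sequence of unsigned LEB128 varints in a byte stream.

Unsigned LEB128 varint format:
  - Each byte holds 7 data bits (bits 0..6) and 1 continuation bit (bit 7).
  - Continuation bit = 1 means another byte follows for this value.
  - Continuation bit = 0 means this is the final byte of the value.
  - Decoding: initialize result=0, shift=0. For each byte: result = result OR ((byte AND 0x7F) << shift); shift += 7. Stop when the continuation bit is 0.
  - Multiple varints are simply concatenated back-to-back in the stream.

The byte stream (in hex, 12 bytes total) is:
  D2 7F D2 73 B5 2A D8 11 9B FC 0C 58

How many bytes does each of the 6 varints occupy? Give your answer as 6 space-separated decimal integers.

Answer: 2 2 2 2 3 1

Derivation:
  byte[0]=0xD2 cont=1 payload=0x52=82: acc |= 82<<0 -> acc=82 shift=7
  byte[1]=0x7F cont=0 payload=0x7F=127: acc |= 127<<7 -> acc=16338 shift=14 [end]
Varint 1: bytes[0:2] = D2 7F -> value 16338 (2 byte(s))
  byte[2]=0xD2 cont=1 payload=0x52=82: acc |= 82<<0 -> acc=82 shift=7
  byte[3]=0x73 cont=0 payload=0x73=115: acc |= 115<<7 -> acc=14802 shift=14 [end]
Varint 2: bytes[2:4] = D2 73 -> value 14802 (2 byte(s))
  byte[4]=0xB5 cont=1 payload=0x35=53: acc |= 53<<0 -> acc=53 shift=7
  byte[5]=0x2A cont=0 payload=0x2A=42: acc |= 42<<7 -> acc=5429 shift=14 [end]
Varint 3: bytes[4:6] = B5 2A -> value 5429 (2 byte(s))
  byte[6]=0xD8 cont=1 payload=0x58=88: acc |= 88<<0 -> acc=88 shift=7
  byte[7]=0x11 cont=0 payload=0x11=17: acc |= 17<<7 -> acc=2264 shift=14 [end]
Varint 4: bytes[6:8] = D8 11 -> value 2264 (2 byte(s))
  byte[8]=0x9B cont=1 payload=0x1B=27: acc |= 27<<0 -> acc=27 shift=7
  byte[9]=0xFC cont=1 payload=0x7C=124: acc |= 124<<7 -> acc=15899 shift=14
  byte[10]=0x0C cont=0 payload=0x0C=12: acc |= 12<<14 -> acc=212507 shift=21 [end]
Varint 5: bytes[8:11] = 9B FC 0C -> value 212507 (3 byte(s))
  byte[11]=0x58 cont=0 payload=0x58=88: acc |= 88<<0 -> acc=88 shift=7 [end]
Varint 6: bytes[11:12] = 58 -> value 88 (1 byte(s))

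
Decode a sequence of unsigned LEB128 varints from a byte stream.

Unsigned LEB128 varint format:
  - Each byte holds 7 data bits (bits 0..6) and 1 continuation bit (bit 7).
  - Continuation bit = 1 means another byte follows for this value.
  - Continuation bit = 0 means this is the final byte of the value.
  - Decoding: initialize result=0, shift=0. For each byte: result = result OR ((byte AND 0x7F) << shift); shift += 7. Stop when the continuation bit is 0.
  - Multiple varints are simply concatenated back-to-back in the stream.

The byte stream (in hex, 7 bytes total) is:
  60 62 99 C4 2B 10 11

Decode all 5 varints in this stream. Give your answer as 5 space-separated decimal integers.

  byte[0]=0x60 cont=0 payload=0x60=96: acc |= 96<<0 -> acc=96 shift=7 [end]
Varint 1: bytes[0:1] = 60 -> value 96 (1 byte(s))
  byte[1]=0x62 cont=0 payload=0x62=98: acc |= 98<<0 -> acc=98 shift=7 [end]
Varint 2: bytes[1:2] = 62 -> value 98 (1 byte(s))
  byte[2]=0x99 cont=1 payload=0x19=25: acc |= 25<<0 -> acc=25 shift=7
  byte[3]=0xC4 cont=1 payload=0x44=68: acc |= 68<<7 -> acc=8729 shift=14
  byte[4]=0x2B cont=0 payload=0x2B=43: acc |= 43<<14 -> acc=713241 shift=21 [end]
Varint 3: bytes[2:5] = 99 C4 2B -> value 713241 (3 byte(s))
  byte[5]=0x10 cont=0 payload=0x10=16: acc |= 16<<0 -> acc=16 shift=7 [end]
Varint 4: bytes[5:6] = 10 -> value 16 (1 byte(s))
  byte[6]=0x11 cont=0 payload=0x11=17: acc |= 17<<0 -> acc=17 shift=7 [end]
Varint 5: bytes[6:7] = 11 -> value 17 (1 byte(s))

Answer: 96 98 713241 16 17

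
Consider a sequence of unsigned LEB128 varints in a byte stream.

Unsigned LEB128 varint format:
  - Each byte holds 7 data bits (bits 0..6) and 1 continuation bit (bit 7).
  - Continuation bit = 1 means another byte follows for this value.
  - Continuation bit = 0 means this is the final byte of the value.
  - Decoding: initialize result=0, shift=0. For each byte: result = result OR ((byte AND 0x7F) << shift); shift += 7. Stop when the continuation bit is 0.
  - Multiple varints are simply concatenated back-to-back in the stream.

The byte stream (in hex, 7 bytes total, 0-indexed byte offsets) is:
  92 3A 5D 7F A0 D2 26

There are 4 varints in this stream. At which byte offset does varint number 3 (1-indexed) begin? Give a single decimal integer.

  byte[0]=0x92 cont=1 payload=0x12=18: acc |= 18<<0 -> acc=18 shift=7
  byte[1]=0x3A cont=0 payload=0x3A=58: acc |= 58<<7 -> acc=7442 shift=14 [end]
Varint 1: bytes[0:2] = 92 3A -> value 7442 (2 byte(s))
  byte[2]=0x5D cont=0 payload=0x5D=93: acc |= 93<<0 -> acc=93 shift=7 [end]
Varint 2: bytes[2:3] = 5D -> value 93 (1 byte(s))
  byte[3]=0x7F cont=0 payload=0x7F=127: acc |= 127<<0 -> acc=127 shift=7 [end]
Varint 3: bytes[3:4] = 7F -> value 127 (1 byte(s))
  byte[4]=0xA0 cont=1 payload=0x20=32: acc |= 32<<0 -> acc=32 shift=7
  byte[5]=0xD2 cont=1 payload=0x52=82: acc |= 82<<7 -> acc=10528 shift=14
  byte[6]=0x26 cont=0 payload=0x26=38: acc |= 38<<14 -> acc=633120 shift=21 [end]
Varint 4: bytes[4:7] = A0 D2 26 -> value 633120 (3 byte(s))

Answer: 3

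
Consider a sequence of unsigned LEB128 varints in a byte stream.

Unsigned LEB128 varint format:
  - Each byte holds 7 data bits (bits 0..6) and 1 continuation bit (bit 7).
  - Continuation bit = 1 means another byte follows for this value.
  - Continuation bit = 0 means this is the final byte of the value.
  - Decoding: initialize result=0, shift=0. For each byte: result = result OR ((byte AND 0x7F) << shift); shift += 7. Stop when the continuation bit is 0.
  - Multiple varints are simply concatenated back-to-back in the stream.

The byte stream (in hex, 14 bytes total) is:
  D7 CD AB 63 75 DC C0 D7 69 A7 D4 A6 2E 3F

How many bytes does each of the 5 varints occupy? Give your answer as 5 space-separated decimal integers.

  byte[0]=0xD7 cont=1 payload=0x57=87: acc |= 87<<0 -> acc=87 shift=7
  byte[1]=0xCD cont=1 payload=0x4D=77: acc |= 77<<7 -> acc=9943 shift=14
  byte[2]=0xAB cont=1 payload=0x2B=43: acc |= 43<<14 -> acc=714455 shift=21
  byte[3]=0x63 cont=0 payload=0x63=99: acc |= 99<<21 -> acc=208332503 shift=28 [end]
Varint 1: bytes[0:4] = D7 CD AB 63 -> value 208332503 (4 byte(s))
  byte[4]=0x75 cont=0 payload=0x75=117: acc |= 117<<0 -> acc=117 shift=7 [end]
Varint 2: bytes[4:5] = 75 -> value 117 (1 byte(s))
  byte[5]=0xDC cont=1 payload=0x5C=92: acc |= 92<<0 -> acc=92 shift=7
  byte[6]=0xC0 cont=1 payload=0x40=64: acc |= 64<<7 -> acc=8284 shift=14
  byte[7]=0xD7 cont=1 payload=0x57=87: acc |= 87<<14 -> acc=1433692 shift=21
  byte[8]=0x69 cont=0 payload=0x69=105: acc |= 105<<21 -> acc=221634652 shift=28 [end]
Varint 3: bytes[5:9] = DC C0 D7 69 -> value 221634652 (4 byte(s))
  byte[9]=0xA7 cont=1 payload=0x27=39: acc |= 39<<0 -> acc=39 shift=7
  byte[10]=0xD4 cont=1 payload=0x54=84: acc |= 84<<7 -> acc=10791 shift=14
  byte[11]=0xA6 cont=1 payload=0x26=38: acc |= 38<<14 -> acc=633383 shift=21
  byte[12]=0x2E cont=0 payload=0x2E=46: acc |= 46<<21 -> acc=97102375 shift=28 [end]
Varint 4: bytes[9:13] = A7 D4 A6 2E -> value 97102375 (4 byte(s))
  byte[13]=0x3F cont=0 payload=0x3F=63: acc |= 63<<0 -> acc=63 shift=7 [end]
Varint 5: bytes[13:14] = 3F -> value 63 (1 byte(s))

Answer: 4 1 4 4 1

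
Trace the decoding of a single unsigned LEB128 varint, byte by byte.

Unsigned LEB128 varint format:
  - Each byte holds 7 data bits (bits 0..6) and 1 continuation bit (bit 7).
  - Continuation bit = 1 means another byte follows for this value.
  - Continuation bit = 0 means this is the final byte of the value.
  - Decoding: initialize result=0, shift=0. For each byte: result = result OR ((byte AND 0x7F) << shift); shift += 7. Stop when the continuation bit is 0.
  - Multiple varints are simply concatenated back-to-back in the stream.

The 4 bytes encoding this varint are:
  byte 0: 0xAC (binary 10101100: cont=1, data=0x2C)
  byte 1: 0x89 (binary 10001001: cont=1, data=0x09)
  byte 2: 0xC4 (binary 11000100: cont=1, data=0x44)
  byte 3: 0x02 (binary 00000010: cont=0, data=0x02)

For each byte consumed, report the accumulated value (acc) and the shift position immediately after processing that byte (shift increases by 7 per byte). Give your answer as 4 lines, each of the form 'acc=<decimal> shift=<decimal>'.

Answer: acc=44 shift=7
acc=1196 shift=14
acc=1115308 shift=21
acc=5309612 shift=28

Derivation:
byte 0=0xAC: payload=0x2C=44, contrib = 44<<0 = 44; acc -> 44, shift -> 7
byte 1=0x89: payload=0x09=9, contrib = 9<<7 = 1152; acc -> 1196, shift -> 14
byte 2=0xC4: payload=0x44=68, contrib = 68<<14 = 1114112; acc -> 1115308, shift -> 21
byte 3=0x02: payload=0x02=2, contrib = 2<<21 = 4194304; acc -> 5309612, shift -> 28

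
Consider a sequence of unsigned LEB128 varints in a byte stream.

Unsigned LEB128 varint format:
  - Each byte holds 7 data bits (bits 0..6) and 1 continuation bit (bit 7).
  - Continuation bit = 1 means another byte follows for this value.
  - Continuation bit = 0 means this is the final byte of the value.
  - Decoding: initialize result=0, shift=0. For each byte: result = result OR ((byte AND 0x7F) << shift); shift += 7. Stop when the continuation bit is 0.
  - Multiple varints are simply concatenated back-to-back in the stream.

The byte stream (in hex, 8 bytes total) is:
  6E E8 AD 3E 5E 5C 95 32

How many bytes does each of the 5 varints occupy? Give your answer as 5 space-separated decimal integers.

Answer: 1 3 1 1 2

Derivation:
  byte[0]=0x6E cont=0 payload=0x6E=110: acc |= 110<<0 -> acc=110 shift=7 [end]
Varint 1: bytes[0:1] = 6E -> value 110 (1 byte(s))
  byte[1]=0xE8 cont=1 payload=0x68=104: acc |= 104<<0 -> acc=104 shift=7
  byte[2]=0xAD cont=1 payload=0x2D=45: acc |= 45<<7 -> acc=5864 shift=14
  byte[3]=0x3E cont=0 payload=0x3E=62: acc |= 62<<14 -> acc=1021672 shift=21 [end]
Varint 2: bytes[1:4] = E8 AD 3E -> value 1021672 (3 byte(s))
  byte[4]=0x5E cont=0 payload=0x5E=94: acc |= 94<<0 -> acc=94 shift=7 [end]
Varint 3: bytes[4:5] = 5E -> value 94 (1 byte(s))
  byte[5]=0x5C cont=0 payload=0x5C=92: acc |= 92<<0 -> acc=92 shift=7 [end]
Varint 4: bytes[5:6] = 5C -> value 92 (1 byte(s))
  byte[6]=0x95 cont=1 payload=0x15=21: acc |= 21<<0 -> acc=21 shift=7
  byte[7]=0x32 cont=0 payload=0x32=50: acc |= 50<<7 -> acc=6421 shift=14 [end]
Varint 5: bytes[6:8] = 95 32 -> value 6421 (2 byte(s))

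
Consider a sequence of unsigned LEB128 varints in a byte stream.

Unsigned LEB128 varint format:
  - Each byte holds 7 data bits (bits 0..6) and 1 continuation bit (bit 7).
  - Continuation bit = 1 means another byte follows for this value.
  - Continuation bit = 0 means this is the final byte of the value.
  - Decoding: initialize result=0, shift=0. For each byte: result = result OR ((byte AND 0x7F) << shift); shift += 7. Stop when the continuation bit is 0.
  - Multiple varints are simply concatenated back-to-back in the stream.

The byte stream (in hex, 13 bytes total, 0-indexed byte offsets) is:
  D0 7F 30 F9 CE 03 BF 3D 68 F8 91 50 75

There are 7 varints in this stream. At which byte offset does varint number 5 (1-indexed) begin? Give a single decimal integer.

  byte[0]=0xD0 cont=1 payload=0x50=80: acc |= 80<<0 -> acc=80 shift=7
  byte[1]=0x7F cont=0 payload=0x7F=127: acc |= 127<<7 -> acc=16336 shift=14 [end]
Varint 1: bytes[0:2] = D0 7F -> value 16336 (2 byte(s))
  byte[2]=0x30 cont=0 payload=0x30=48: acc |= 48<<0 -> acc=48 shift=7 [end]
Varint 2: bytes[2:3] = 30 -> value 48 (1 byte(s))
  byte[3]=0xF9 cont=1 payload=0x79=121: acc |= 121<<0 -> acc=121 shift=7
  byte[4]=0xCE cont=1 payload=0x4E=78: acc |= 78<<7 -> acc=10105 shift=14
  byte[5]=0x03 cont=0 payload=0x03=3: acc |= 3<<14 -> acc=59257 shift=21 [end]
Varint 3: bytes[3:6] = F9 CE 03 -> value 59257 (3 byte(s))
  byte[6]=0xBF cont=1 payload=0x3F=63: acc |= 63<<0 -> acc=63 shift=7
  byte[7]=0x3D cont=0 payload=0x3D=61: acc |= 61<<7 -> acc=7871 shift=14 [end]
Varint 4: bytes[6:8] = BF 3D -> value 7871 (2 byte(s))
  byte[8]=0x68 cont=0 payload=0x68=104: acc |= 104<<0 -> acc=104 shift=7 [end]
Varint 5: bytes[8:9] = 68 -> value 104 (1 byte(s))
  byte[9]=0xF8 cont=1 payload=0x78=120: acc |= 120<<0 -> acc=120 shift=7
  byte[10]=0x91 cont=1 payload=0x11=17: acc |= 17<<7 -> acc=2296 shift=14
  byte[11]=0x50 cont=0 payload=0x50=80: acc |= 80<<14 -> acc=1313016 shift=21 [end]
Varint 6: bytes[9:12] = F8 91 50 -> value 1313016 (3 byte(s))
  byte[12]=0x75 cont=0 payload=0x75=117: acc |= 117<<0 -> acc=117 shift=7 [end]
Varint 7: bytes[12:13] = 75 -> value 117 (1 byte(s))

Answer: 8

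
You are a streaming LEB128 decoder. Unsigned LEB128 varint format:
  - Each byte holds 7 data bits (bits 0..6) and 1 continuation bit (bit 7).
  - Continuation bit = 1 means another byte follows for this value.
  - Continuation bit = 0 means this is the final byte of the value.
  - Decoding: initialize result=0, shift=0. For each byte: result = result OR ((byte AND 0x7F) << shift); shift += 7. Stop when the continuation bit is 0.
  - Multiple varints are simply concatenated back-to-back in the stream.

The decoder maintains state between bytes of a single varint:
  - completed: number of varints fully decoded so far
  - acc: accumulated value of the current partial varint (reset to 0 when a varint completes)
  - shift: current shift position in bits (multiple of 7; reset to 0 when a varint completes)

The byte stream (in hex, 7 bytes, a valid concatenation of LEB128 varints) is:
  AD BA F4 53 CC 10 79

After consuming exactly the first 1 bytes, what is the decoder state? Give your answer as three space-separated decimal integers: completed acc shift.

byte[0]=0xAD cont=1 payload=0x2D: acc |= 45<<0 -> completed=0 acc=45 shift=7

Answer: 0 45 7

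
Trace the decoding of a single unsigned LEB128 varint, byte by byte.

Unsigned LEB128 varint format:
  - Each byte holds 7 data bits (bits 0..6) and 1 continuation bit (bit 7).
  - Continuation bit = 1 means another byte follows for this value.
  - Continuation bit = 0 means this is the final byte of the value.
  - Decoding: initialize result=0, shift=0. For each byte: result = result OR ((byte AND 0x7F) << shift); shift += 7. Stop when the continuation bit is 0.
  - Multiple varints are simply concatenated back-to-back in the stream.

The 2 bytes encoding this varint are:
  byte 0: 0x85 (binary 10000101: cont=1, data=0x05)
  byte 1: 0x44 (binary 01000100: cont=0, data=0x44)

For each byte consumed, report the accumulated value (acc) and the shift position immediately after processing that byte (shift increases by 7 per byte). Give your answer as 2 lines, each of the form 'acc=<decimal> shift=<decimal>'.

Answer: acc=5 shift=7
acc=8709 shift=14

Derivation:
byte 0=0x85: payload=0x05=5, contrib = 5<<0 = 5; acc -> 5, shift -> 7
byte 1=0x44: payload=0x44=68, contrib = 68<<7 = 8704; acc -> 8709, shift -> 14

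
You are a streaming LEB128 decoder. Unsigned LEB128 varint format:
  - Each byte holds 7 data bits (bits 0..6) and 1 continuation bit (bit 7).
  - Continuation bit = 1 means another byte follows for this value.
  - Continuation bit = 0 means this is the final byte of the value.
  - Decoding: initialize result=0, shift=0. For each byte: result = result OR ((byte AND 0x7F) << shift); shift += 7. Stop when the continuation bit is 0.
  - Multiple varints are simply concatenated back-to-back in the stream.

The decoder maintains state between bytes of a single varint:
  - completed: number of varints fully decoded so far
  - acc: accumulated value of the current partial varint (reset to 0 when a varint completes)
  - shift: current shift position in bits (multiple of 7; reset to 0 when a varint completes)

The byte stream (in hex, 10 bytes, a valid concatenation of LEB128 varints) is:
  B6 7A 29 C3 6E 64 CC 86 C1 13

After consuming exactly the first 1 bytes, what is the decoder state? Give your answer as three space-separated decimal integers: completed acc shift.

Answer: 0 54 7

Derivation:
byte[0]=0xB6 cont=1 payload=0x36: acc |= 54<<0 -> completed=0 acc=54 shift=7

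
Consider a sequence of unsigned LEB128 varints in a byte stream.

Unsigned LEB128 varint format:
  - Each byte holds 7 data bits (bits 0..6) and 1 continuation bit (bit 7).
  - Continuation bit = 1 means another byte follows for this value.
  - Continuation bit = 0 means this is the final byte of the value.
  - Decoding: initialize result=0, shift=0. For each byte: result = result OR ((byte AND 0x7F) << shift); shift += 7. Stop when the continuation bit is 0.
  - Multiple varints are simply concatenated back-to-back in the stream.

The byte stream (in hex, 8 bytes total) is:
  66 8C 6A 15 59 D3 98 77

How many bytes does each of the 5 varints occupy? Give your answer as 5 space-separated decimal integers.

  byte[0]=0x66 cont=0 payload=0x66=102: acc |= 102<<0 -> acc=102 shift=7 [end]
Varint 1: bytes[0:1] = 66 -> value 102 (1 byte(s))
  byte[1]=0x8C cont=1 payload=0x0C=12: acc |= 12<<0 -> acc=12 shift=7
  byte[2]=0x6A cont=0 payload=0x6A=106: acc |= 106<<7 -> acc=13580 shift=14 [end]
Varint 2: bytes[1:3] = 8C 6A -> value 13580 (2 byte(s))
  byte[3]=0x15 cont=0 payload=0x15=21: acc |= 21<<0 -> acc=21 shift=7 [end]
Varint 3: bytes[3:4] = 15 -> value 21 (1 byte(s))
  byte[4]=0x59 cont=0 payload=0x59=89: acc |= 89<<0 -> acc=89 shift=7 [end]
Varint 4: bytes[4:5] = 59 -> value 89 (1 byte(s))
  byte[5]=0xD3 cont=1 payload=0x53=83: acc |= 83<<0 -> acc=83 shift=7
  byte[6]=0x98 cont=1 payload=0x18=24: acc |= 24<<7 -> acc=3155 shift=14
  byte[7]=0x77 cont=0 payload=0x77=119: acc |= 119<<14 -> acc=1952851 shift=21 [end]
Varint 5: bytes[5:8] = D3 98 77 -> value 1952851 (3 byte(s))

Answer: 1 2 1 1 3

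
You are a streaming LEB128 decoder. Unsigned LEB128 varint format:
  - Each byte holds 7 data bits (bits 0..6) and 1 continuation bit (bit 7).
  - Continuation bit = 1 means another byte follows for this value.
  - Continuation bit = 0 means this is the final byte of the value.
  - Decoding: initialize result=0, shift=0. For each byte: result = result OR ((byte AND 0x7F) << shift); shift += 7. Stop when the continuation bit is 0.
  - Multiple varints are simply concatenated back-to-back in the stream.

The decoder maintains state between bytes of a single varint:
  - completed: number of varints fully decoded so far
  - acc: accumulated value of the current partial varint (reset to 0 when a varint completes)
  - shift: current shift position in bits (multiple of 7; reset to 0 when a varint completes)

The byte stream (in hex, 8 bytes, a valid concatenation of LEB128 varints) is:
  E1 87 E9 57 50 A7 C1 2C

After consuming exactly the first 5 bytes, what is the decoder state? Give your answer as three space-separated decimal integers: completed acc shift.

Answer: 2 0 0

Derivation:
byte[0]=0xE1 cont=1 payload=0x61: acc |= 97<<0 -> completed=0 acc=97 shift=7
byte[1]=0x87 cont=1 payload=0x07: acc |= 7<<7 -> completed=0 acc=993 shift=14
byte[2]=0xE9 cont=1 payload=0x69: acc |= 105<<14 -> completed=0 acc=1721313 shift=21
byte[3]=0x57 cont=0 payload=0x57: varint #1 complete (value=184173537); reset -> completed=1 acc=0 shift=0
byte[4]=0x50 cont=0 payload=0x50: varint #2 complete (value=80); reset -> completed=2 acc=0 shift=0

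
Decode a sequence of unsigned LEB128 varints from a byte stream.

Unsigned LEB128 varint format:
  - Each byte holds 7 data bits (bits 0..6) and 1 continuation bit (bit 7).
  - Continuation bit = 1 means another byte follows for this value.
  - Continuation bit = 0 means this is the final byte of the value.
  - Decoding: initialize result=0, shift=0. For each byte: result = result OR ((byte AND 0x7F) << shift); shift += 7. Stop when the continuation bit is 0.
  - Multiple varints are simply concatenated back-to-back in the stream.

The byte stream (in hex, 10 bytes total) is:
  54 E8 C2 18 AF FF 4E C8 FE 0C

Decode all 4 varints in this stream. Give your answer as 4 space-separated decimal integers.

Answer: 84 401768 1294255 212808

Derivation:
  byte[0]=0x54 cont=0 payload=0x54=84: acc |= 84<<0 -> acc=84 shift=7 [end]
Varint 1: bytes[0:1] = 54 -> value 84 (1 byte(s))
  byte[1]=0xE8 cont=1 payload=0x68=104: acc |= 104<<0 -> acc=104 shift=7
  byte[2]=0xC2 cont=1 payload=0x42=66: acc |= 66<<7 -> acc=8552 shift=14
  byte[3]=0x18 cont=0 payload=0x18=24: acc |= 24<<14 -> acc=401768 shift=21 [end]
Varint 2: bytes[1:4] = E8 C2 18 -> value 401768 (3 byte(s))
  byte[4]=0xAF cont=1 payload=0x2F=47: acc |= 47<<0 -> acc=47 shift=7
  byte[5]=0xFF cont=1 payload=0x7F=127: acc |= 127<<7 -> acc=16303 shift=14
  byte[6]=0x4E cont=0 payload=0x4E=78: acc |= 78<<14 -> acc=1294255 shift=21 [end]
Varint 3: bytes[4:7] = AF FF 4E -> value 1294255 (3 byte(s))
  byte[7]=0xC8 cont=1 payload=0x48=72: acc |= 72<<0 -> acc=72 shift=7
  byte[8]=0xFE cont=1 payload=0x7E=126: acc |= 126<<7 -> acc=16200 shift=14
  byte[9]=0x0C cont=0 payload=0x0C=12: acc |= 12<<14 -> acc=212808 shift=21 [end]
Varint 4: bytes[7:10] = C8 FE 0C -> value 212808 (3 byte(s))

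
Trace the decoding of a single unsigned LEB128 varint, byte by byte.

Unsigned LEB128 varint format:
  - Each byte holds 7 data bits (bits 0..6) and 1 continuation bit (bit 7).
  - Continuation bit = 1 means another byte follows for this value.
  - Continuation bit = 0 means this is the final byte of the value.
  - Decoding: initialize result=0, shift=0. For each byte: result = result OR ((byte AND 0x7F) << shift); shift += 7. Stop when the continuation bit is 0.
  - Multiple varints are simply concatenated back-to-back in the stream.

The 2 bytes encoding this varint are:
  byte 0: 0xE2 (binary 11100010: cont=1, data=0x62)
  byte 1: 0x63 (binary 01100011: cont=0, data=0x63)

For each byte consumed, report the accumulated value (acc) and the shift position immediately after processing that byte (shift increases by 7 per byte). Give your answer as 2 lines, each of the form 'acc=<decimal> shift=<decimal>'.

Answer: acc=98 shift=7
acc=12770 shift=14

Derivation:
byte 0=0xE2: payload=0x62=98, contrib = 98<<0 = 98; acc -> 98, shift -> 7
byte 1=0x63: payload=0x63=99, contrib = 99<<7 = 12672; acc -> 12770, shift -> 14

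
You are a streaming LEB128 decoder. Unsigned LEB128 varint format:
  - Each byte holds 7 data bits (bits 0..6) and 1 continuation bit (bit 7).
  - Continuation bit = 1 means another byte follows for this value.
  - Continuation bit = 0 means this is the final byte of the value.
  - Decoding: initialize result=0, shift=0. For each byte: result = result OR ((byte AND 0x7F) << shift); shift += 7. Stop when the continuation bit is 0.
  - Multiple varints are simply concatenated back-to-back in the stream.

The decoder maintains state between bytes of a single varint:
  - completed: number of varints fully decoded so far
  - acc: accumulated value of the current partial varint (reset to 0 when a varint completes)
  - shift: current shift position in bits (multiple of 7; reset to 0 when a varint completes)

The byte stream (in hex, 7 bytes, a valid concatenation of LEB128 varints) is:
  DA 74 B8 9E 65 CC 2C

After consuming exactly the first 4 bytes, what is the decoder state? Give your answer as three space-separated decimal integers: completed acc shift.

Answer: 1 3896 14

Derivation:
byte[0]=0xDA cont=1 payload=0x5A: acc |= 90<<0 -> completed=0 acc=90 shift=7
byte[1]=0x74 cont=0 payload=0x74: varint #1 complete (value=14938); reset -> completed=1 acc=0 shift=0
byte[2]=0xB8 cont=1 payload=0x38: acc |= 56<<0 -> completed=1 acc=56 shift=7
byte[3]=0x9E cont=1 payload=0x1E: acc |= 30<<7 -> completed=1 acc=3896 shift=14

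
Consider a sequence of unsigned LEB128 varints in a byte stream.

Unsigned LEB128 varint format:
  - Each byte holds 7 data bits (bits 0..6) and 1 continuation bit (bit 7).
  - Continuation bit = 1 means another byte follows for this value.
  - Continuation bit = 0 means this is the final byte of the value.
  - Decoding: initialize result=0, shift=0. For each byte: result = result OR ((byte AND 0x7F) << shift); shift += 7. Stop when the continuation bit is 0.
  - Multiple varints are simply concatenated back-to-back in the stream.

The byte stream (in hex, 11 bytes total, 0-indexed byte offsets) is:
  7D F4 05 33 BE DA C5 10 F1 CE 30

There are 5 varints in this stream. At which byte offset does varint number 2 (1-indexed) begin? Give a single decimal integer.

  byte[0]=0x7D cont=0 payload=0x7D=125: acc |= 125<<0 -> acc=125 shift=7 [end]
Varint 1: bytes[0:1] = 7D -> value 125 (1 byte(s))
  byte[1]=0xF4 cont=1 payload=0x74=116: acc |= 116<<0 -> acc=116 shift=7
  byte[2]=0x05 cont=0 payload=0x05=5: acc |= 5<<7 -> acc=756 shift=14 [end]
Varint 2: bytes[1:3] = F4 05 -> value 756 (2 byte(s))
  byte[3]=0x33 cont=0 payload=0x33=51: acc |= 51<<0 -> acc=51 shift=7 [end]
Varint 3: bytes[3:4] = 33 -> value 51 (1 byte(s))
  byte[4]=0xBE cont=1 payload=0x3E=62: acc |= 62<<0 -> acc=62 shift=7
  byte[5]=0xDA cont=1 payload=0x5A=90: acc |= 90<<7 -> acc=11582 shift=14
  byte[6]=0xC5 cont=1 payload=0x45=69: acc |= 69<<14 -> acc=1142078 shift=21
  byte[7]=0x10 cont=0 payload=0x10=16: acc |= 16<<21 -> acc=34696510 shift=28 [end]
Varint 4: bytes[4:8] = BE DA C5 10 -> value 34696510 (4 byte(s))
  byte[8]=0xF1 cont=1 payload=0x71=113: acc |= 113<<0 -> acc=113 shift=7
  byte[9]=0xCE cont=1 payload=0x4E=78: acc |= 78<<7 -> acc=10097 shift=14
  byte[10]=0x30 cont=0 payload=0x30=48: acc |= 48<<14 -> acc=796529 shift=21 [end]
Varint 5: bytes[8:11] = F1 CE 30 -> value 796529 (3 byte(s))

Answer: 1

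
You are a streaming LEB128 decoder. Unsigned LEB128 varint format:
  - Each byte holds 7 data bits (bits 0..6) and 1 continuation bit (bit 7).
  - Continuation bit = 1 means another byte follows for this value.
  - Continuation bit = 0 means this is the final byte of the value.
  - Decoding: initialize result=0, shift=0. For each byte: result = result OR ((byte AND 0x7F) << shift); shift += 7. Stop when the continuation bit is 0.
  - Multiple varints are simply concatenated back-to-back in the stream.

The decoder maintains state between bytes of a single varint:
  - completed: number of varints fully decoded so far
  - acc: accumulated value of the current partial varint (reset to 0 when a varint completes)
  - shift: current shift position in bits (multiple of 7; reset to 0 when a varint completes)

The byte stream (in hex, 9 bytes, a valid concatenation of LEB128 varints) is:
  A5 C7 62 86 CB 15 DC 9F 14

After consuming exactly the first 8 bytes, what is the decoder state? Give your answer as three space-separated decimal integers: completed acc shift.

Answer: 2 4060 14

Derivation:
byte[0]=0xA5 cont=1 payload=0x25: acc |= 37<<0 -> completed=0 acc=37 shift=7
byte[1]=0xC7 cont=1 payload=0x47: acc |= 71<<7 -> completed=0 acc=9125 shift=14
byte[2]=0x62 cont=0 payload=0x62: varint #1 complete (value=1614757); reset -> completed=1 acc=0 shift=0
byte[3]=0x86 cont=1 payload=0x06: acc |= 6<<0 -> completed=1 acc=6 shift=7
byte[4]=0xCB cont=1 payload=0x4B: acc |= 75<<7 -> completed=1 acc=9606 shift=14
byte[5]=0x15 cont=0 payload=0x15: varint #2 complete (value=353670); reset -> completed=2 acc=0 shift=0
byte[6]=0xDC cont=1 payload=0x5C: acc |= 92<<0 -> completed=2 acc=92 shift=7
byte[7]=0x9F cont=1 payload=0x1F: acc |= 31<<7 -> completed=2 acc=4060 shift=14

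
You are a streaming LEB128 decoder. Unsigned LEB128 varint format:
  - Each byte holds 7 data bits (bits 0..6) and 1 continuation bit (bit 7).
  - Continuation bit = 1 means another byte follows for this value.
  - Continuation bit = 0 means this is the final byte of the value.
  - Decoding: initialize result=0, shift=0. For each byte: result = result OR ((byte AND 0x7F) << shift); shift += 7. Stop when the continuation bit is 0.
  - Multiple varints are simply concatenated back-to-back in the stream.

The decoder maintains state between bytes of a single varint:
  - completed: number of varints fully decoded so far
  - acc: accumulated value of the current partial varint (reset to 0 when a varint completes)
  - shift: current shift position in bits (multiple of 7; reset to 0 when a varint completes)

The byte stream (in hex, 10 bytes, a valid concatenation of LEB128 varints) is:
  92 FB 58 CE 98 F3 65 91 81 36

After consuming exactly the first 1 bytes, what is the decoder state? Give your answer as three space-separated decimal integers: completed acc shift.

Answer: 0 18 7

Derivation:
byte[0]=0x92 cont=1 payload=0x12: acc |= 18<<0 -> completed=0 acc=18 shift=7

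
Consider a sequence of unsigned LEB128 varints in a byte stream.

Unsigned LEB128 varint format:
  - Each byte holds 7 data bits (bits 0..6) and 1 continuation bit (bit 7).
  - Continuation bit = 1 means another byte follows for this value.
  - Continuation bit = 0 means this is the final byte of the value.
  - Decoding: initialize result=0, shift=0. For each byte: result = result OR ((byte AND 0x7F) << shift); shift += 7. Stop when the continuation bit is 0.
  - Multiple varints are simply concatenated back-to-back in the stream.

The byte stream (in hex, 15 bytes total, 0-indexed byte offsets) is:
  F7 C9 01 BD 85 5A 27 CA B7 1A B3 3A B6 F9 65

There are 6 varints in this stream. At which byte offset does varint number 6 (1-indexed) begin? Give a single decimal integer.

  byte[0]=0xF7 cont=1 payload=0x77=119: acc |= 119<<0 -> acc=119 shift=7
  byte[1]=0xC9 cont=1 payload=0x49=73: acc |= 73<<7 -> acc=9463 shift=14
  byte[2]=0x01 cont=0 payload=0x01=1: acc |= 1<<14 -> acc=25847 shift=21 [end]
Varint 1: bytes[0:3] = F7 C9 01 -> value 25847 (3 byte(s))
  byte[3]=0xBD cont=1 payload=0x3D=61: acc |= 61<<0 -> acc=61 shift=7
  byte[4]=0x85 cont=1 payload=0x05=5: acc |= 5<<7 -> acc=701 shift=14
  byte[5]=0x5A cont=0 payload=0x5A=90: acc |= 90<<14 -> acc=1475261 shift=21 [end]
Varint 2: bytes[3:6] = BD 85 5A -> value 1475261 (3 byte(s))
  byte[6]=0x27 cont=0 payload=0x27=39: acc |= 39<<0 -> acc=39 shift=7 [end]
Varint 3: bytes[6:7] = 27 -> value 39 (1 byte(s))
  byte[7]=0xCA cont=1 payload=0x4A=74: acc |= 74<<0 -> acc=74 shift=7
  byte[8]=0xB7 cont=1 payload=0x37=55: acc |= 55<<7 -> acc=7114 shift=14
  byte[9]=0x1A cont=0 payload=0x1A=26: acc |= 26<<14 -> acc=433098 shift=21 [end]
Varint 4: bytes[7:10] = CA B7 1A -> value 433098 (3 byte(s))
  byte[10]=0xB3 cont=1 payload=0x33=51: acc |= 51<<0 -> acc=51 shift=7
  byte[11]=0x3A cont=0 payload=0x3A=58: acc |= 58<<7 -> acc=7475 shift=14 [end]
Varint 5: bytes[10:12] = B3 3A -> value 7475 (2 byte(s))
  byte[12]=0xB6 cont=1 payload=0x36=54: acc |= 54<<0 -> acc=54 shift=7
  byte[13]=0xF9 cont=1 payload=0x79=121: acc |= 121<<7 -> acc=15542 shift=14
  byte[14]=0x65 cont=0 payload=0x65=101: acc |= 101<<14 -> acc=1670326 shift=21 [end]
Varint 6: bytes[12:15] = B6 F9 65 -> value 1670326 (3 byte(s))

Answer: 12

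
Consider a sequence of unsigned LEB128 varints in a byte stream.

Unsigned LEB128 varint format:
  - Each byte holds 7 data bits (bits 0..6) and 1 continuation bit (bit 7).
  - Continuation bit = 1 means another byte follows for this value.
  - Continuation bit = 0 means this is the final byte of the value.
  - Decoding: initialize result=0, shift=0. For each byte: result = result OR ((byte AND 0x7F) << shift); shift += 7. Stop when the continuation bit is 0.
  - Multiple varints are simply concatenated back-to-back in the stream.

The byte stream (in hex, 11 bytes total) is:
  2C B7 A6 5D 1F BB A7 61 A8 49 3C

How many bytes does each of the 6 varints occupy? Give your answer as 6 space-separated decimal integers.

  byte[0]=0x2C cont=0 payload=0x2C=44: acc |= 44<<0 -> acc=44 shift=7 [end]
Varint 1: bytes[0:1] = 2C -> value 44 (1 byte(s))
  byte[1]=0xB7 cont=1 payload=0x37=55: acc |= 55<<0 -> acc=55 shift=7
  byte[2]=0xA6 cont=1 payload=0x26=38: acc |= 38<<7 -> acc=4919 shift=14
  byte[3]=0x5D cont=0 payload=0x5D=93: acc |= 93<<14 -> acc=1528631 shift=21 [end]
Varint 2: bytes[1:4] = B7 A6 5D -> value 1528631 (3 byte(s))
  byte[4]=0x1F cont=0 payload=0x1F=31: acc |= 31<<0 -> acc=31 shift=7 [end]
Varint 3: bytes[4:5] = 1F -> value 31 (1 byte(s))
  byte[5]=0xBB cont=1 payload=0x3B=59: acc |= 59<<0 -> acc=59 shift=7
  byte[6]=0xA7 cont=1 payload=0x27=39: acc |= 39<<7 -> acc=5051 shift=14
  byte[7]=0x61 cont=0 payload=0x61=97: acc |= 97<<14 -> acc=1594299 shift=21 [end]
Varint 4: bytes[5:8] = BB A7 61 -> value 1594299 (3 byte(s))
  byte[8]=0xA8 cont=1 payload=0x28=40: acc |= 40<<0 -> acc=40 shift=7
  byte[9]=0x49 cont=0 payload=0x49=73: acc |= 73<<7 -> acc=9384 shift=14 [end]
Varint 5: bytes[8:10] = A8 49 -> value 9384 (2 byte(s))
  byte[10]=0x3C cont=0 payload=0x3C=60: acc |= 60<<0 -> acc=60 shift=7 [end]
Varint 6: bytes[10:11] = 3C -> value 60 (1 byte(s))

Answer: 1 3 1 3 2 1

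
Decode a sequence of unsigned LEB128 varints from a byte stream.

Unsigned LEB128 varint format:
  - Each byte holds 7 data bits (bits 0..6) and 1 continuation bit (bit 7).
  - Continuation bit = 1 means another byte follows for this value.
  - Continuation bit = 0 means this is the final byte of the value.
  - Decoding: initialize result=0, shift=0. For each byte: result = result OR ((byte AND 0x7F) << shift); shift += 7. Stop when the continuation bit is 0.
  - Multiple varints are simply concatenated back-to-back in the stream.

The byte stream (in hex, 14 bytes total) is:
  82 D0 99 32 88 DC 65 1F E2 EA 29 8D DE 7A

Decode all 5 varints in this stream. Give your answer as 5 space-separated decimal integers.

  byte[0]=0x82 cont=1 payload=0x02=2: acc |= 2<<0 -> acc=2 shift=7
  byte[1]=0xD0 cont=1 payload=0x50=80: acc |= 80<<7 -> acc=10242 shift=14
  byte[2]=0x99 cont=1 payload=0x19=25: acc |= 25<<14 -> acc=419842 shift=21
  byte[3]=0x32 cont=0 payload=0x32=50: acc |= 50<<21 -> acc=105277442 shift=28 [end]
Varint 1: bytes[0:4] = 82 D0 99 32 -> value 105277442 (4 byte(s))
  byte[4]=0x88 cont=1 payload=0x08=8: acc |= 8<<0 -> acc=8 shift=7
  byte[5]=0xDC cont=1 payload=0x5C=92: acc |= 92<<7 -> acc=11784 shift=14
  byte[6]=0x65 cont=0 payload=0x65=101: acc |= 101<<14 -> acc=1666568 shift=21 [end]
Varint 2: bytes[4:7] = 88 DC 65 -> value 1666568 (3 byte(s))
  byte[7]=0x1F cont=0 payload=0x1F=31: acc |= 31<<0 -> acc=31 shift=7 [end]
Varint 3: bytes[7:8] = 1F -> value 31 (1 byte(s))
  byte[8]=0xE2 cont=1 payload=0x62=98: acc |= 98<<0 -> acc=98 shift=7
  byte[9]=0xEA cont=1 payload=0x6A=106: acc |= 106<<7 -> acc=13666 shift=14
  byte[10]=0x29 cont=0 payload=0x29=41: acc |= 41<<14 -> acc=685410 shift=21 [end]
Varint 4: bytes[8:11] = E2 EA 29 -> value 685410 (3 byte(s))
  byte[11]=0x8D cont=1 payload=0x0D=13: acc |= 13<<0 -> acc=13 shift=7
  byte[12]=0xDE cont=1 payload=0x5E=94: acc |= 94<<7 -> acc=12045 shift=14
  byte[13]=0x7A cont=0 payload=0x7A=122: acc |= 122<<14 -> acc=2010893 shift=21 [end]
Varint 5: bytes[11:14] = 8D DE 7A -> value 2010893 (3 byte(s))

Answer: 105277442 1666568 31 685410 2010893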